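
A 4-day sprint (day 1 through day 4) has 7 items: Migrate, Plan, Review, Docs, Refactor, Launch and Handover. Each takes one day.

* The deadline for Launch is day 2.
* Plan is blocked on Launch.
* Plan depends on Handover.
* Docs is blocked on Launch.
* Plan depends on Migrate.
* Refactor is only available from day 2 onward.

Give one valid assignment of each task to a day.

Refactor=day 2; Review=day 1; Plan=day 2; Launch=day 1; Handover=day 1; Docs=day 2; Migrate=day 1

Checking: Handover(day 1) before Plan(day 2); Launch(day 1) before Docs(day 2); Launch(day 1) before Plan(day 2); Migrate(day 1) before Plan(day 2); Refactor=day 2 in [day 2,day 4]; Launch=day 1 in [day 1,day 2].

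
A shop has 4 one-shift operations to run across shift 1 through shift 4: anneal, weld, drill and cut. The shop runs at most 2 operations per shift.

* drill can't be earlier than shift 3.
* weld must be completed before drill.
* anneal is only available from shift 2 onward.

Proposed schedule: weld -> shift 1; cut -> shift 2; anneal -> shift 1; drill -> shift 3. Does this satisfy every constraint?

No. anneal is only available from shift 2 onward is not satisfied.

drill can't be earlier than shift 3 — holds.
anneal is only available from shift 2 onward — violated.
weld must be completed before drill — holds.
The shop runs at most 2 operations per shift — holds.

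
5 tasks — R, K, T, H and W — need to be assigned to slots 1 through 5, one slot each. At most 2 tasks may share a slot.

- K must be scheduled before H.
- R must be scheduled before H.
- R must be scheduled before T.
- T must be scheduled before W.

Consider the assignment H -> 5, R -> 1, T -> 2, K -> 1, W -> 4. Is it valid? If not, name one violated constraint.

Yes, all constraints hold

R must be scheduled before T — holds.
K must be scheduled before H — holds.
R must be scheduled before H — holds.
T must be scheduled before W — holds.
At most 2 tasks may share a slot — holds.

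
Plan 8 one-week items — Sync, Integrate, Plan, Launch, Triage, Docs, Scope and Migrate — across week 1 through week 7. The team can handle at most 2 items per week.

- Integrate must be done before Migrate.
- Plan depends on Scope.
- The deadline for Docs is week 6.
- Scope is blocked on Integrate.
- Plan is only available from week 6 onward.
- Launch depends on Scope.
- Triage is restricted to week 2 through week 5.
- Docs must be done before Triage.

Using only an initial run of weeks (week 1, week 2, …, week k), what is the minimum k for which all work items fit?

The precedence chain requires at least 3 distinct weeks.
With at most 2 per week and 8 work items, at least 4 weeks are needed.
Plan can't be placed before week 6, so the schedule must run through at least week 6.
6 works (last occupied week: week 6): for example Sync=week 4, Triage=week 2, Docs=week 1, Scope=week 2, Launch=week 3, Plan=week 6, Migrate=week 3, Integrate=week 1.

6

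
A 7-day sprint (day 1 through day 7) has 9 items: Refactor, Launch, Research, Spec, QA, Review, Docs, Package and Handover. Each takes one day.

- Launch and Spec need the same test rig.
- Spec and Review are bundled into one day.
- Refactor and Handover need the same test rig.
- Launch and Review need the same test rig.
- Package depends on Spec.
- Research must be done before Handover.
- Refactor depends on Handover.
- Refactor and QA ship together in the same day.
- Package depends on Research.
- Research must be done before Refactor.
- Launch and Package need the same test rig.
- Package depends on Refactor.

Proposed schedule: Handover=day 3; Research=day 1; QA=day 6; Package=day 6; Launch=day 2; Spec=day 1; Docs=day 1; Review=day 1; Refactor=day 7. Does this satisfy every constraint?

Research must be done before Refactor — holds.
Launch and Spec need the same test rig — holds.
Refactor and Handover need the same test rig — holds.
Package depends on Research — holds.
Launch and Review need the same test rig — holds.
Refactor and QA ship together in the same day — violated.
Spec and Review are bundled into one day — holds.
Research must be done before Handover — holds.
Refactor depends on Handover — holds.
Package depends on Spec — holds.
Package depends on Refactor — violated.
Launch and Package need the same test rig — holds.

No. Package depends on Refactor is not satisfied.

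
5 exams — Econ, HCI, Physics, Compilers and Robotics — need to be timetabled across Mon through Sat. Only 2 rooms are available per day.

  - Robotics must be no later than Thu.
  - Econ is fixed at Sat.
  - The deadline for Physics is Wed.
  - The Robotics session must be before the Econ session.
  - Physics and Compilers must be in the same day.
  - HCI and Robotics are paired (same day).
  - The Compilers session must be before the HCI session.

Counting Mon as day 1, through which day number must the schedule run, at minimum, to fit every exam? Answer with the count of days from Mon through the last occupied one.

6

The precedence chain requires at least 3 distinct days.
With at most 2 per day and 5 exams, at least 3 days are needed.
Econ can't be placed before Sat — that is day 6 counting from Mon — so the schedule must run through at least 6 days.
6 works (last occupied day: Sat): for example Econ=Sat, Robotics=Tue, Compilers=Mon, Physics=Mon, HCI=Tue.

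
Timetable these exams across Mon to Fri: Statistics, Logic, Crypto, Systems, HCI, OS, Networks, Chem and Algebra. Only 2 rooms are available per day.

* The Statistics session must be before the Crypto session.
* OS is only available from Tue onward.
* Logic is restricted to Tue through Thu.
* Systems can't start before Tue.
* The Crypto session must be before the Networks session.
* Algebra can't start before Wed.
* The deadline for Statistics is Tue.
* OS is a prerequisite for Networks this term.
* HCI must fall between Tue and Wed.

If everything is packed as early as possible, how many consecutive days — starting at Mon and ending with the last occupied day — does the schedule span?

5 days

The precedence chain requires at least 3 distinct days.
With at most 2 per day and 9 exams, at least 5 days are needed.
5 works (last occupied day: Fri): for example Logic in Tue; Statistics in Mon; Crypto in Thu; HCI in Tue; Networks in Fri; Chem in Mon; OS in Wed; Algebra in Wed; Systems in Thu.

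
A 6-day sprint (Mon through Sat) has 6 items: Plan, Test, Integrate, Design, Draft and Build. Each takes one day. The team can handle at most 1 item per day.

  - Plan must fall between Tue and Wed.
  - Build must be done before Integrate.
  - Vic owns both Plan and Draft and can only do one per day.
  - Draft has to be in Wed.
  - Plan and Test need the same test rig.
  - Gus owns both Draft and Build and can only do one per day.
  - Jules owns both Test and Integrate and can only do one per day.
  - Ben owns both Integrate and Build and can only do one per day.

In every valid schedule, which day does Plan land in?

Tue

Plan's window is Tue–Wed.
Draft is fixed at Wed, and Plan can't share a day with Draft.
So Plan must be Tue.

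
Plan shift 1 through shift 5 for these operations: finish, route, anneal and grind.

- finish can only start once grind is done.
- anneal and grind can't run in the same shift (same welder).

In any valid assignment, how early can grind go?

Downstream work caps grind at shift 4.
grind at shift 1 is achievable: grind=shift 1, anneal=shift 2, finish=shift 2, route=shift 1.

shift 1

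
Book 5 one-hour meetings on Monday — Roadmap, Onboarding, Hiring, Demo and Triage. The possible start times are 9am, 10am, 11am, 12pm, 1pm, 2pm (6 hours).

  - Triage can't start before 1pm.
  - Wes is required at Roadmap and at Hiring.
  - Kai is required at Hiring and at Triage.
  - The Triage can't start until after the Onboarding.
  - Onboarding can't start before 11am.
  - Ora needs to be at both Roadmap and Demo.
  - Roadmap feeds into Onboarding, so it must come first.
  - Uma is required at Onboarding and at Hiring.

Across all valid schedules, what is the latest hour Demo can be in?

Demo at 2pm is achievable: Demo in 2pm, Onboarding in 11am, Hiring in 10am, Triage in 1pm, Roadmap in 9am.

2pm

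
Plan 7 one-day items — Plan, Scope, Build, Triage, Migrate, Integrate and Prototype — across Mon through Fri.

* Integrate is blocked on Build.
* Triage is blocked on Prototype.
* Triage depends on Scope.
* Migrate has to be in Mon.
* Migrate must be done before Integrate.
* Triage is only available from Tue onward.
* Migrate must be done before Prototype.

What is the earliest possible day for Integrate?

Tue

Precedence pushes Integrate to at least Tue.
Integrate at Tue is achievable: Prototype in Tue; Scope in Mon; Migrate in Mon; Plan in Mon; Build in Mon; Triage in Wed; Integrate in Tue.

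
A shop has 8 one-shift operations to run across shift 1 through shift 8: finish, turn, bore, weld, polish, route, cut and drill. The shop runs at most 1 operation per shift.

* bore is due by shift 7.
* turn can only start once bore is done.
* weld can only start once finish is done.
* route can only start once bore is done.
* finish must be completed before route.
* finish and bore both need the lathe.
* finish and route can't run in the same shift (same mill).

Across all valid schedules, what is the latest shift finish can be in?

Downstream work caps finish at shift 7.
finish at shift 6 is achievable: weld in shift 8; route in shift 7; cut in shift 4; finish in shift 6; drill in shift 5; turn in shift 2; polish in shift 3; bore in shift 1.
Nothing later works — the conflict and capacity constraints rule out every shift after shift 6.

shift 6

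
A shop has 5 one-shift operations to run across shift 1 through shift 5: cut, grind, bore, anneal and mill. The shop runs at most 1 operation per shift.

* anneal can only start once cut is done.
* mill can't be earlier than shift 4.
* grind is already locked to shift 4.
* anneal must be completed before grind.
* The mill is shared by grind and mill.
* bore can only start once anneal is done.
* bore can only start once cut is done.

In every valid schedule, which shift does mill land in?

shift 5

mill's window is shift 4–shift 5.
grind is fixed at shift 4, and mill can't share a shift with grind.
So mill must be shift 5.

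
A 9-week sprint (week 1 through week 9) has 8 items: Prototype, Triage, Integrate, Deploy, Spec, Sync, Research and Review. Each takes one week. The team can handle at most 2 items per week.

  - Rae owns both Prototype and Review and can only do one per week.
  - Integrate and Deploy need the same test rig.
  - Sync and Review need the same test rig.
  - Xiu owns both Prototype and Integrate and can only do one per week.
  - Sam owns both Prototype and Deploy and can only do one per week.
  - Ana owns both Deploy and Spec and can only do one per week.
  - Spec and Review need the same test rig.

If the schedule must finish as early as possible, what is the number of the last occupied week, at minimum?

With at most 2 per week and 8 tasks, at least 4 weeks are needed.
4 works (last occupied week: week 4): for example Sync -> week 3, Prototype -> week 1, Triage -> week 1, Integrate -> week 2, Deploy -> week 3, Review -> week 4, Spec -> week 2, Research -> week 4.

week 4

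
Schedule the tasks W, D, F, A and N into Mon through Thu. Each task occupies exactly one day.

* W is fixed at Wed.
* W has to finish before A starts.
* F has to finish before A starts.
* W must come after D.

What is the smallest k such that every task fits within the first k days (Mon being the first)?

The precedence chain requires at least 3 distinct days.
Propagating the time windows through the other constraints, A can't land before Thu — that is day 4 counting from Mon — so the schedule must run through at least 4 days.
4 works (last occupied day: Thu): for example W -> Wed, F -> Mon, N -> Mon, D -> Mon, A -> Thu.

4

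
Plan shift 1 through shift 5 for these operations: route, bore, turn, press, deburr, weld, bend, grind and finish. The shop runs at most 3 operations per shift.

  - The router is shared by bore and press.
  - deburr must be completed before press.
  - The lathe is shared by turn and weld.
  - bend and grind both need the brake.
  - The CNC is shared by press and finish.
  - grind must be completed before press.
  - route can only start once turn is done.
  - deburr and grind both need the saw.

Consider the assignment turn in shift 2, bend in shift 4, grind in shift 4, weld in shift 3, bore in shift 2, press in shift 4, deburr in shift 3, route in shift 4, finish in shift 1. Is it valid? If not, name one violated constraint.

route can only start once turn is done — holds.
deburr and grind both need the saw — holds.
bend and grind both need the brake — violated.
The lathe is shared by turn and weld — holds.
grind must be completed before press — violated.
The shop runs at most 3 operations per shift — violated.
The router is shared by bore and press — holds.
deburr must be completed before press — holds.
The CNC is shared by press and finish — holds.

No — it violates: bend and grind both need the brake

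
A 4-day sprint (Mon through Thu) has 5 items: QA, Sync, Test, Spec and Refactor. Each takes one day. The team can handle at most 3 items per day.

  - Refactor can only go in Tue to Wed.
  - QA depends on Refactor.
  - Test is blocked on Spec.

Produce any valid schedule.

Sync=Mon; Test=Tue; QA=Wed; Spec=Mon; Refactor=Tue

Checking: Refactor(Tue) before QA(Wed); Spec(Mon) before Test(Tue); Refactor=Tue in [Tue,Wed]; max 2 per day (cap 3).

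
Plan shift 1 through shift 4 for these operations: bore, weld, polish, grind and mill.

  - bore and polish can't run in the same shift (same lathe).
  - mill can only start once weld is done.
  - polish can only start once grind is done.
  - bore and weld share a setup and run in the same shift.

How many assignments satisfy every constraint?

Splitting on bore: it can be shift 1 (18), shift 2 (10), shift 3 (4). Listing each branch's schedules as (weld, polish, grind, mill) by shift number:
bore=shift 1: (1,2,1,2) (1,2,1,3) (1,2,1,4) (1,3,1,2) (1,3,1,3) (1,3,1,4) (1,3,2,2) (1,3,2,3) (1,3,2,4) (1,4,1,2) (1,4,1,3) (1,4,1,4) (1,4,2,2) (1,4,2,3) (1,4,2,4) (1,4,3,2) (1,4,3,3) (1,4,3,4) — 18.
bore=shift 2: (2,3,1,3) (2,3,1,4) (2,3,2,3) (2,3,2,4) (2,4,1,3) (2,4,1,4) (2,4,2,3) (2,4,2,4) (2,4,3,3) (2,4,3,4) — 10.
bore=shift 3: (3,2,1,4) (3,4,1,4) (3,4,2,4) (3,4,3,4) — 4.
Summing: 18 + 10 + 4 = 32.

32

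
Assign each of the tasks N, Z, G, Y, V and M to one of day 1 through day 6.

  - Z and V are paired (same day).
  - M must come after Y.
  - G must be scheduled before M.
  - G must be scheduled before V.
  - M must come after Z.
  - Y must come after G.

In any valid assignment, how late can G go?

Downstream work caps G at day 4.
G at day 4 is achievable: G -> day 4, V -> day 5, N -> day 1, Y -> day 5, Z -> day 5, M -> day 6.

day 4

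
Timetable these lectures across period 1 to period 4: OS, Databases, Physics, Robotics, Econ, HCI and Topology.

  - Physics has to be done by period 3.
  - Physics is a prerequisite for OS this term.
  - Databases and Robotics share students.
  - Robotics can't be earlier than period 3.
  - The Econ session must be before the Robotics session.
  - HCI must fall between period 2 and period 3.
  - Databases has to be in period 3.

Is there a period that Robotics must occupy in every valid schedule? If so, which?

Robotics's window is period 3–period 4.
Databases is fixed at period 3, and Robotics can't share a period with Databases.
So Robotics must be period 4.

period 4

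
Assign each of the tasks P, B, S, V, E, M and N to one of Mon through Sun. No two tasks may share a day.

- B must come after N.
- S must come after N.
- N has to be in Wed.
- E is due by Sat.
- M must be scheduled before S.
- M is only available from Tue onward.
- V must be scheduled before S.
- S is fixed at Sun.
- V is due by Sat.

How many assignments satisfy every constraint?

54

Splitting on P: it can be Mon (18), Tue (12), Thu (8), Fri (8), Sat (8). Listing each branch's schedules as (B, S, V, E, M, N):
P=Mon: (Thu,Sun,Tue,Fri,Sat,Wed) (Thu,Sun,Tue,Sat,Fri,Wed) (Thu,Sun,Fri,Tue,Sat,Wed) (Thu,Sun,Fri,Sat,Tue,Wed) (Thu,Sun,Sat,Tue,Fri,Wed) (Thu,Sun,Sat,Fri,Tue,Wed) (Fri,Sun,Tue,Thu,Sat,Wed) (Fri,Sun,Tue,Sat,Thu,Wed) (Fri,Sun,Thu,Tue,Sat,Wed) (Fri,Sun,Thu,Sat,Tue,Wed) (Fri,Sun,Sat,Tue,Thu,Wed) (Fri,Sun,Sat,Thu,Tue,Wed) (Sat,Sun,Tue,Thu,Fri,Wed) (Sat,Sun,Tue,Fri,Thu,Wed) (Sat,Sun,Thu,Tue,Fri,Wed) (Sat,Sun,Thu,Fri,Tue,Wed) (Sat,Sun,Fri,Tue,Thu,Wed) (Sat,Sun,Fri,Thu,Tue,Wed) — 18.
P=Tue: (Thu,Sun,Mon,Fri,Sat,Wed) (Thu,Sun,Mon,Sat,Fri,Wed) (Thu,Sun,Fri,Mon,Sat,Wed) (Thu,Sun,Sat,Mon,Fri,Wed) (Fri,Sun,Mon,Thu,Sat,Wed) (Fri,Sun,Mon,Sat,Thu,Wed) (Fri,Sun,Thu,Mon,Sat,Wed) (Fri,Sun,Sat,Mon,Thu,Wed) (Sat,Sun,Mon,Thu,Fri,Wed) (Sat,Sun,Mon,Fri,Thu,Wed) (Sat,Sun,Thu,Mon,Fri,Wed) (Sat,Sun,Fri,Mon,Thu,Wed) — 12.
P=Thu: (Fri,Sun,Mon,Tue,Sat,Wed) (Fri,Sun,Mon,Sat,Tue,Wed) (Fri,Sun,Tue,Mon,Sat,Wed) (Fri,Sun,Sat,Mon,Tue,Wed) (Sat,Sun,Mon,Tue,Fri,Wed) (Sat,Sun,Mon,Fri,Tue,Wed) (Sat,Sun,Tue,Mon,Fri,Wed) (Sat,Sun,Fri,Mon,Tue,Wed) — 8.
P=Fri: (Thu,Sun,Mon,Tue,Sat,Wed) (Thu,Sun,Mon,Sat,Tue,Wed) (Thu,Sun,Tue,Mon,Sat,Wed) (Thu,Sun,Sat,Mon,Tue,Wed) (Sat,Sun,Mon,Tue,Thu,Wed) (Sat,Sun,Mon,Thu,Tue,Wed) (Sat,Sun,Tue,Mon,Thu,Wed) (Sat,Sun,Thu,Mon,Tue,Wed) — 8.
P=Sat: (Thu,Sun,Mon,Tue,Fri,Wed) (Thu,Sun,Mon,Fri,Tue,Wed) (Thu,Sun,Tue,Mon,Fri,Wed) (Thu,Sun,Fri,Mon,Tue,Wed) (Fri,Sun,Mon,Tue,Thu,Wed) (Fri,Sun,Mon,Thu,Tue,Wed) (Fri,Sun,Tue,Mon,Thu,Wed) (Fri,Sun,Thu,Mon,Tue,Wed) — 8.
Summing: 18 + 12 + 8 + 8 + 8 = 54.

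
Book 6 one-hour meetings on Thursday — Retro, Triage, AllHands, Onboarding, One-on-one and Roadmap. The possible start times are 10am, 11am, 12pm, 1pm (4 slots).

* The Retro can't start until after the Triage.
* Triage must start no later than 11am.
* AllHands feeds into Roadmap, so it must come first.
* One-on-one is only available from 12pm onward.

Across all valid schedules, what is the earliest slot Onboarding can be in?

Onboarding at 10am is achievable: AllHands -> 10am, Triage -> 10am, One-on-one -> 12pm, Onboarding -> 10am, Roadmap -> 11am, Retro -> 11am.

10am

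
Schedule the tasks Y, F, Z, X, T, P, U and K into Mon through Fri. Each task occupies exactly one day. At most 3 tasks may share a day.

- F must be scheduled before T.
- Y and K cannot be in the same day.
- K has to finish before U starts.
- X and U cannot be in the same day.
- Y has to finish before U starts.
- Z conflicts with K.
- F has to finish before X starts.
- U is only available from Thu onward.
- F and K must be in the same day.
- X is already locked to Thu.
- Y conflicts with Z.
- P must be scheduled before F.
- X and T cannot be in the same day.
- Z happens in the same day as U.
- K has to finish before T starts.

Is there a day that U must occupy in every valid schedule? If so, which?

Fri

U's window is Thu–Fri.
X is fixed at Thu, and U can't share a day with X.
So U must be Fri.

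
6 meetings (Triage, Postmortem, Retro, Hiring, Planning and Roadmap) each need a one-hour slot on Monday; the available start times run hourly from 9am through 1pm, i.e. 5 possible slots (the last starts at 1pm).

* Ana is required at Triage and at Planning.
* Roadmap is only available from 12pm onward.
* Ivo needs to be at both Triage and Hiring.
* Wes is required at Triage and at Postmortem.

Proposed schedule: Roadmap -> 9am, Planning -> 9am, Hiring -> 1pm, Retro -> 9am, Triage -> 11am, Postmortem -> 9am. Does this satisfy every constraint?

Ana is required at Triage and at Planning — holds.
Wes is required at Triage and at Postmortem — holds.
Roadmap is only available from 12pm onward — violated.
Ivo needs to be at both Triage and Hiring — holds.

No. Roadmap is only available from 12pm onward is not satisfied.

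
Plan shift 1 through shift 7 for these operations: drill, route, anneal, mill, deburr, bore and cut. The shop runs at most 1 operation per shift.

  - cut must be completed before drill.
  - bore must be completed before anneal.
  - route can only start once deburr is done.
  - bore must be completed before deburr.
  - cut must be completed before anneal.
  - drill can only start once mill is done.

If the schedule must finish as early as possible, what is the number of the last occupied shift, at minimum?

7

The precedence chain requires at least 3 distinct shifts.
With at most 1 per shift and 7 operations, at least 7 shifts are needed.
7 works (last occupied shift: shift 7): for example bore -> shift 4, anneal -> shift 5, route -> shift 7, mill -> shift 2, drill -> shift 3, cut -> shift 1, deburr -> shift 6.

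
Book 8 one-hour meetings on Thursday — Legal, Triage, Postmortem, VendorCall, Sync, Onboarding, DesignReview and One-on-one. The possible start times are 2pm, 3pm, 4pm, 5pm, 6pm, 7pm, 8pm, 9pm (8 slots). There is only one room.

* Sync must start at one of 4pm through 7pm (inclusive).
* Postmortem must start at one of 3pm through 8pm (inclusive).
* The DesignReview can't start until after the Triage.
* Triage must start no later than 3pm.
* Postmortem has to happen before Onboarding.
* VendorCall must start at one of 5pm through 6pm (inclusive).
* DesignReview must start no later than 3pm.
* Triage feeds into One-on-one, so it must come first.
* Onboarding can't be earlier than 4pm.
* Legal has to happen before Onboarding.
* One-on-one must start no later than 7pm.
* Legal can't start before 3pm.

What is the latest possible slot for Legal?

Legal is available from 3pm; downstream work caps Legal at 8pm.
Legal at 8pm is achievable: Onboarding=9pm; VendorCall=5pm; Sync=4pm; DesignReview=3pm; One-on-one=7pm; Legal=8pm; Postmortem=6pm; Triage=2pm.

8pm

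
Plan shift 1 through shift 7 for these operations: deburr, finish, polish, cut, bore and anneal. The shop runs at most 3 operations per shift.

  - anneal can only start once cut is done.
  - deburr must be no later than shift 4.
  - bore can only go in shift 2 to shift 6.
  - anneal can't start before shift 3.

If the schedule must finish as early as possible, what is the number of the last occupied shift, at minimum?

3

The precedence chain requires at least 2 distinct shifts.
With at most 3 per shift and 6 operations, at least 2 shifts are needed.
anneal can't be placed before shift 3, so the schedule must run through at least shift 3.
3 works (last occupied shift: shift 3): for example finish=shift 1, polish=shift 2, anneal=shift 3, cut=shift 1, deburr=shift 1, bore=shift 2.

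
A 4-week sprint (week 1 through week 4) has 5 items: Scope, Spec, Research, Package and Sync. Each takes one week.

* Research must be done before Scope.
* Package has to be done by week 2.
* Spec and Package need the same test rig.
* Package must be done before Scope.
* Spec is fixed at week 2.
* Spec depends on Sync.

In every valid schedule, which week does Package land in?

Package's window is week 1–week 2.
Spec is fixed at week 2, and Package can't share a week with Spec.
So Package must be week 1.

week 1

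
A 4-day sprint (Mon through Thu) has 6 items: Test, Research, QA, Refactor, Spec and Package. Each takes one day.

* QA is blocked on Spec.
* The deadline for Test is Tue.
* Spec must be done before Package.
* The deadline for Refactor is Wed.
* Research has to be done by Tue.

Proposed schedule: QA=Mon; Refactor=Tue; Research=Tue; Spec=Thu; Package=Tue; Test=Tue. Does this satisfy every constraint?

No. QA is blocked on Spec is not satisfied.

The deadline for Test is Tue — holds.
The deadline for Refactor is Wed — holds.
QA is blocked on Spec — violated.
Research has to be done by Tue — holds.
Spec must be done before Package — violated.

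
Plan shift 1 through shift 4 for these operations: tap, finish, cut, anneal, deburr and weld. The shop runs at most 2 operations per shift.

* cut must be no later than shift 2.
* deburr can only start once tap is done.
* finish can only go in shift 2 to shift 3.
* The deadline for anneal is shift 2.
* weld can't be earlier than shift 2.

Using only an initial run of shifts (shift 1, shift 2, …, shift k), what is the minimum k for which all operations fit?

3

The precedence chain requires at least 2 distinct shifts.
With at most 2 per shift and 6 operations, at least 3 shifts are needed.
3 works (last occupied shift: shift 3): for example deburr -> shift 3, weld -> shift 3, cut -> shift 1, tap -> shift 2, finish -> shift 2, anneal -> shift 1.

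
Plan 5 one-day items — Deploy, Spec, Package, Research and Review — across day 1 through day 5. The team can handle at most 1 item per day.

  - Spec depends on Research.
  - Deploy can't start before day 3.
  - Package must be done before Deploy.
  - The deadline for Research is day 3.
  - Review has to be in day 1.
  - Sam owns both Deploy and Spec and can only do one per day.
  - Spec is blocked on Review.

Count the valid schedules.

Splitting on Deploy: it can be day 4 (2), day 5 (3). Listing each branch's schedules as (Spec, Package, Research, Review) by day number:
Deploy=day 4: (5,2,3,1) (5,3,2,1) — 2.
Deploy=day 5: (3,4,2,1) (4,2,3,1) (4,3,2,1) — 3.
Summing: 2 + 3 = 5.

5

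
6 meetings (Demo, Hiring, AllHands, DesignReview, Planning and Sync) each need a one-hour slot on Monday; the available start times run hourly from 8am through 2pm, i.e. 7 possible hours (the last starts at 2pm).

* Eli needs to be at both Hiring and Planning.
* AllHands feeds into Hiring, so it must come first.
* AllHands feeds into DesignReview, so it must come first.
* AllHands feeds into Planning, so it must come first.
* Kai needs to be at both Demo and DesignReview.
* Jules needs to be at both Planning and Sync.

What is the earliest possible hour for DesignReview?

9am

Precedence pushes DesignReview to at least 9am.
DesignReview at 9am is achievable: Sync -> 8am; Planning -> 10am; AllHands -> 8am; Demo -> 8am; DesignReview -> 9am; Hiring -> 9am.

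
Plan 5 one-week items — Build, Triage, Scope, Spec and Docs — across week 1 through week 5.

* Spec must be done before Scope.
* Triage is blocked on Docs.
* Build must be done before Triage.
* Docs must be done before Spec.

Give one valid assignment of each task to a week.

Triage -> week 2, Spec -> week 2, Build -> week 1, Docs -> week 1, Scope -> week 3

Checking: Build(week 1) before Triage(week 2); Spec(week 2) before Scope(week 3); Docs(week 1) before Spec(week 2); Docs(week 1) before Triage(week 2).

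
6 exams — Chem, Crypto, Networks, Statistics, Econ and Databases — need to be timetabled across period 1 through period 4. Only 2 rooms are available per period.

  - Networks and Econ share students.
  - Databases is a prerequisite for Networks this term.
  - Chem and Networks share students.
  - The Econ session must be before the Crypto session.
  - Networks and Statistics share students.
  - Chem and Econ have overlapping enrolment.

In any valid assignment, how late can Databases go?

period 3

Downstream work caps Databases at period 3.
Databases at period 3 is achievable: Crypto in period 2, Statistics in period 1, Econ in period 1, Networks in period 4, Databases in period 3, Chem in period 2.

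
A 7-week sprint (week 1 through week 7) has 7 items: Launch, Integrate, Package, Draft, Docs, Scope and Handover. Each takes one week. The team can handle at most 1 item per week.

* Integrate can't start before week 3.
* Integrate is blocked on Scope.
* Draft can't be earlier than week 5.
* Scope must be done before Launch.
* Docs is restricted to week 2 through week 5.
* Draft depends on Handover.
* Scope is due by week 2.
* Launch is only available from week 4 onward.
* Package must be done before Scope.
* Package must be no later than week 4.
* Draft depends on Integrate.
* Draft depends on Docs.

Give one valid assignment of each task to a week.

Integrate -> week 4; Docs -> week 3; Scope -> week 2; Launch -> week 7; Handover -> week 5; Package -> week 1; Draft -> week 6

Checking: Integrate(week 4) before Draft(week 6); Scope(week 2) before Launch(week 7); Handover(week 5) before Draft(week 6); Scope(week 2) before Integrate(week 4); Package(week 1) before Scope(week 2); Docs(week 3) before Draft(week 6); Scope=week 2 in [week 1,week 2]; Docs=week 3 in [week 2,week 5]; Launch=week 7 in [week 4,week 7]; Package=week 1 in [week 1,week 4]; Integrate=week 4 in [week 3,week 7]; Draft=week 6 in [week 5,week 7]; max 1 per week (cap 1).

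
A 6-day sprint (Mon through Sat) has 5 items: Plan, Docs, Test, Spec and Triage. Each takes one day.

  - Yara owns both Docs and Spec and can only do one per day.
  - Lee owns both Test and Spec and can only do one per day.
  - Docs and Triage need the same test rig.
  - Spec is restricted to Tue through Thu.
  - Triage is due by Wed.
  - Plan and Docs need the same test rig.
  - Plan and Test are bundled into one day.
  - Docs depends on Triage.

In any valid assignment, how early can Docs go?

Precedence pushes Docs to at least Tue.
Docs at Tue is achievable: Plan -> Mon; Test -> Mon; Triage -> Mon; Docs -> Tue; Spec -> Wed.

Tue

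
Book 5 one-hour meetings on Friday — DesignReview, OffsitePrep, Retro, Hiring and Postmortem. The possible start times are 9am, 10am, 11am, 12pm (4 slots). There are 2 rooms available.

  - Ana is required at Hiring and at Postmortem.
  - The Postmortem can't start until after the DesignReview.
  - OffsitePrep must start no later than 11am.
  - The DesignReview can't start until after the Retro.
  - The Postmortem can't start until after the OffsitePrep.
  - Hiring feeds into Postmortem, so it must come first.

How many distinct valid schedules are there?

23

Splitting on DesignReview: it can be 10am (9), 11am (14). Listing each branch's schedules as (OffsitePrep, Retro, Hiring, Postmortem):
DesignReview=10am: (9am,9am,10am,11am) (9am,9am,10am,12pm) (9am,9am,11am,12pm) (10am,9am,9am,11am) (10am,9am,9am,12pm) (10am,9am,11am,12pm) (11am,9am,9am,12pm) (11am,9am,10am,12pm) (11am,9am,11am,12pm) — 9.
DesignReview=11am: (9am,9am,10am,12pm) (9am,9am,11am,12pm) (9am,10am,9am,12pm) (9am,10am,10am,12pm) (9am,10am,11am,12pm) (10am,9am,9am,12pm) (10am,9am,10am,12pm) (10am,9am,11am,12pm) (10am,10am,9am,12pm) (10am,10am,11am,12pm) (11am,9am,9am,12pm) (11am,9am,10am,12pm) (11am,10am,9am,12pm) (11am,10am,10am,12pm) — 14.
Summing: 9 + 14 = 23.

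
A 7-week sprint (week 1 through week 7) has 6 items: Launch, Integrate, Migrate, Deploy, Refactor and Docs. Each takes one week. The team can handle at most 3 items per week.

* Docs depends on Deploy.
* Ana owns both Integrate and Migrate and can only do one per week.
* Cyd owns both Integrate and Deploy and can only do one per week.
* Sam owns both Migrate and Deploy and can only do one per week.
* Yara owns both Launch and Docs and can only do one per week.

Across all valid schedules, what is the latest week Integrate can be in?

Integrate at week 7 is achievable: Refactor in week 1; Docs in week 2; Migrate in week 2; Integrate in week 7; Deploy in week 1; Launch in week 1.

week 7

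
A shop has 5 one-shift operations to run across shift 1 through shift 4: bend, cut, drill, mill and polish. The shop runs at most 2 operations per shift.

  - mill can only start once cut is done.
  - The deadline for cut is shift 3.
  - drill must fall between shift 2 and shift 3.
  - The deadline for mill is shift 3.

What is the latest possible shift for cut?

shift 2

Cut's own window allows nothing later than shift 3; downstream work caps cut at shift 2.
cut at shift 2 is achievable: drill in shift 2, polish in shift 1, cut in shift 2, mill in shift 3, bend in shift 1.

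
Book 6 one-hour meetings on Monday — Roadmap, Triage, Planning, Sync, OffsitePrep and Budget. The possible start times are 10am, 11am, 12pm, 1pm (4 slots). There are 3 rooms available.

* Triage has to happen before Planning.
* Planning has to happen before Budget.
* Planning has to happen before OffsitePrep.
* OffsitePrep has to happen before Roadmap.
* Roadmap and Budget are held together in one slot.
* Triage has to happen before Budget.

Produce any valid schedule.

Roadmap -> 1pm; OffsitePrep -> 12pm; Planning -> 11am; Sync -> 10am; Triage -> 10am; Budget -> 1pm

Checking: Planning(11am) before Budget(1pm); Planning(11am) before OffsitePrep(12pm); Triage(10am) before Planning(11am); Triage(10am) before Budget(1pm); OffsitePrep(12pm) before Roadmap(1pm); Roadmap = Budget = 1pm; max 2 per slot (cap 3).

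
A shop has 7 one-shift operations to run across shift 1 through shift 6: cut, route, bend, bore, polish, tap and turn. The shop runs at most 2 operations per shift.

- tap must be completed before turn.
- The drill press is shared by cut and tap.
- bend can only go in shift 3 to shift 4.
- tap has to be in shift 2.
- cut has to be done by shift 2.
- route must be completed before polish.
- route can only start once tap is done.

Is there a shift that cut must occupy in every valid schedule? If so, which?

shift 1

cut's window is shift 1–shift 2.
tap is fixed at shift 2, and cut can't share a shift with tap.
So cut must be shift 1.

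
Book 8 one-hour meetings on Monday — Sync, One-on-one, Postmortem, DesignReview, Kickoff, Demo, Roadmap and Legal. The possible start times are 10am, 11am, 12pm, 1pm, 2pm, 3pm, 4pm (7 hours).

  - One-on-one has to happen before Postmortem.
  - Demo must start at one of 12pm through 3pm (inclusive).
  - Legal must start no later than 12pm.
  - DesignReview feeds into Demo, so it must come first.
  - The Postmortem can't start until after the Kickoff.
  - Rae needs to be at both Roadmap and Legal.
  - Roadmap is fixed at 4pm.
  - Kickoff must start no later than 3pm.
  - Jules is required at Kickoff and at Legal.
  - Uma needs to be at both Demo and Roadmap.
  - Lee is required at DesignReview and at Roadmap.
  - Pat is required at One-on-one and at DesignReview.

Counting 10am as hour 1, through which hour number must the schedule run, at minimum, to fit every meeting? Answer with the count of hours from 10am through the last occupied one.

The precedence chain requires at least 2 distinct hours.
Roadmap can't be placed before 4pm — that is hour 7 counting from 10am — so the schedule must run through at least 7 hours.
7 works (last occupied hour: 4pm): for example DesignReview in 11am, Sync in 10am, One-on-one in 10am, Legal in 10am, Postmortem in 12pm, Kickoff in 11am, Roadmap in 4pm, Demo in 12pm.

7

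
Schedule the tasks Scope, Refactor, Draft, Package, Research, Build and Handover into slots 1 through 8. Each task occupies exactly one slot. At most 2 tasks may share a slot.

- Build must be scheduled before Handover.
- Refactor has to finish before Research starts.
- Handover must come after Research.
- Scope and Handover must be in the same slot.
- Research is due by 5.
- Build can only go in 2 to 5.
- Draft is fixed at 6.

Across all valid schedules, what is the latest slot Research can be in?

Precedence pushes Research to at least 2; Research's own window allows nothing later than 5.
Research at 5 is achievable: Refactor -> 1; Research -> 5; Build -> 2; Draft -> 6; Handover -> 7; Scope -> 7; Package -> 1.

5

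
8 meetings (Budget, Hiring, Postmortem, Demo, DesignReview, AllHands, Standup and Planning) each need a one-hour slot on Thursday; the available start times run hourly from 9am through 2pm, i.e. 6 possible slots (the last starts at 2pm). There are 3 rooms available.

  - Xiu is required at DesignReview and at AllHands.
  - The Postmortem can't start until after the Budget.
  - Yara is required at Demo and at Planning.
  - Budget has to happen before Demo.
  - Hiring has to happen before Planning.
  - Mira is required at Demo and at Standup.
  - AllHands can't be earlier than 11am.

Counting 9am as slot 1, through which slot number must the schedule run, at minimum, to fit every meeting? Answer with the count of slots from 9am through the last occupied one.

The precedence chain requires at least 2 distinct slots.
With at most 3 per slot and 8 meetings, at least 3 slots are needed.
AllHands can't be placed before 11am — that is slot 3 counting from 9am — so the schedule must run through at least 3 slots.
3 works (last occupied slot: 11am): for example AllHands=11am; Planning=11am; Hiring=9am; Budget=9am; DesignReview=9am; Postmortem=10am; Demo=10am; Standup=11am.

3 slots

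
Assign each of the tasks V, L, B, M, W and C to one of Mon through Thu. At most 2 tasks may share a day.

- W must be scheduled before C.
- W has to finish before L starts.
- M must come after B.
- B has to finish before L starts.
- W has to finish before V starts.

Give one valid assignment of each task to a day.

B=Mon; C=Wed; M=Wed; W=Mon; L=Tue; V=Tue

Checking: B(Mon) before L(Tue); W(Mon) before L(Tue); W(Mon) before V(Tue); W(Mon) before C(Wed); B(Mon) before M(Wed); max 2 per day (cap 2).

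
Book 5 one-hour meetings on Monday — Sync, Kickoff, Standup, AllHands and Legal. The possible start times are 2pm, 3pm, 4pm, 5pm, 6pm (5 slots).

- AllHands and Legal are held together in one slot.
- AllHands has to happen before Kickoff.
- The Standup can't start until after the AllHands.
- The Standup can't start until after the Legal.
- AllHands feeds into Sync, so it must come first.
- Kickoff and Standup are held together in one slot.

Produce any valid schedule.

Legal in 2pm; AllHands in 2pm; Standup in 3pm; Sync in 3pm; Kickoff in 3pm

Checking: Legal(2pm) before Standup(3pm); AllHands(2pm) before Kickoff(3pm); AllHands(2pm) before Standup(3pm); AllHands(2pm) before Sync(3pm); AllHands = Legal = 2pm; Kickoff = Standup = 3pm.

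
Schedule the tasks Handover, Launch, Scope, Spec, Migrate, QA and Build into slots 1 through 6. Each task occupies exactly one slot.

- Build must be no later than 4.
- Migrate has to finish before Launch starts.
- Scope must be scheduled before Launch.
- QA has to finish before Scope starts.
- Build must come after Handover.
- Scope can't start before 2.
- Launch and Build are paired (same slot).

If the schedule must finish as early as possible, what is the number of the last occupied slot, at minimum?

3

The precedence chain requires at least 3 distinct slots.
3 works (last occupied slot: 3): for example QA in 1; Spec in 1; Migrate in 1; Build in 3; Scope in 2; Handover in 1; Launch in 3.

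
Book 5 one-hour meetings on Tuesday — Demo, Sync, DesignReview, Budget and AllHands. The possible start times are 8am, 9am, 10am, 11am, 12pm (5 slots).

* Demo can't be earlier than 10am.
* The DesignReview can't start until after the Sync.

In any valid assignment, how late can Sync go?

Downstream work caps Sync at 11am.
Sync at 11am is achievable: AllHands=8am, Budget=8am, Sync=11am, DesignReview=12pm, Demo=10am.

11am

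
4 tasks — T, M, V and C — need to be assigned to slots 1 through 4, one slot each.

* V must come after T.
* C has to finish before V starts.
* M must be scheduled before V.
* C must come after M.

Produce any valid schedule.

V=3; M=1; T=1; C=2

Checking: M(1) before C(2); T(1) before V(3); C(2) before V(3); M(1) before V(3).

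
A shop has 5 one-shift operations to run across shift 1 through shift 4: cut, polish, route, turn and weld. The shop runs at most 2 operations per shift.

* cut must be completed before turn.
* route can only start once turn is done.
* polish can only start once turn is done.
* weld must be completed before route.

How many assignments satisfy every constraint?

Splitting on cut: it can be shift 1 (13), shift 2 (3). Listing each branch's schedules as (polish, route, turn, weld) by shift number:
cut=shift 1: (3,3,2,1) (3,3,2,2) (3,4,2,1) (3,4,2,2) (3,4,2,3) (4,3,2,1) (4,3,2,2) (4,4,2,1) (4,4,2,2) (4,4,2,3) (4,4,3,1) (4,4,3,2) (4,4,3,3) — 13.
cut=shift 2: (4,4,3,1) (4,4,3,2) (4,4,3,3) — 3.
Summing: 13 + 3 = 16.

16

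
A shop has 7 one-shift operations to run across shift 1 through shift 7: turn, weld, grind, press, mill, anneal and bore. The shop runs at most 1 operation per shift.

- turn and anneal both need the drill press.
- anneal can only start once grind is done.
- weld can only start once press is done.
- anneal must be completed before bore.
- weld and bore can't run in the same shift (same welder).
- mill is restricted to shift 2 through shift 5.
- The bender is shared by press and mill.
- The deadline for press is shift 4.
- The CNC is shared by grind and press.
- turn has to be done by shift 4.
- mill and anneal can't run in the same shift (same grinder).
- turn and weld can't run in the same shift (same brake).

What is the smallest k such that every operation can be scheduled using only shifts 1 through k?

The precedence chain requires at least 3 distinct shifts.
With at most 1 per shift and 7 operations, at least 7 shifts are needed.
7 works (last occupied shift: shift 7): for example bore=shift 7; grind=shift 4; turn=shift 2; anneal=shift 5; press=shift 1; weld=shift 6; mill=shift 3.

7 shifts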